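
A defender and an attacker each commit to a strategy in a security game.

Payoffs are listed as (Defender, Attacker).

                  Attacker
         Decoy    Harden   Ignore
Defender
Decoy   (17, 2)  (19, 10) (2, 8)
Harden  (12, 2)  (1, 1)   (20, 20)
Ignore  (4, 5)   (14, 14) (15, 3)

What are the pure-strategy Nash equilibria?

The pure Nash equilibria are (Decoy, Harden), (Harden, Ignore).

(Decoy, Decoy): Attacker can switch to Harden (2 → 10). Not NE.
(Decoy, Harden): Defender gets 19, best alternative 14; Attacker gets 10, best alternative 8. No profitable deviation — NE.
(Decoy, Ignore): Defender can switch to Harden (2 → 20). Not NE.
(Harden, Decoy): Defender can switch to Decoy (12 → 17). Not NE.
(Harden, Harden): Defender can switch to Decoy (1 → 19). Not NE.
(Harden, Ignore): Defender gets 20, best alternative 15; Attacker gets 20, best alternative 2. No profitable deviation — NE.
(Ignore, Decoy): Defender can switch to Decoy (4 → 17). Not NE.
(Ignore, Harden): Defender can switch to Decoy (14 → 19). Not NE.
(The remaining 1 profile has a profitable deviation by the same check.)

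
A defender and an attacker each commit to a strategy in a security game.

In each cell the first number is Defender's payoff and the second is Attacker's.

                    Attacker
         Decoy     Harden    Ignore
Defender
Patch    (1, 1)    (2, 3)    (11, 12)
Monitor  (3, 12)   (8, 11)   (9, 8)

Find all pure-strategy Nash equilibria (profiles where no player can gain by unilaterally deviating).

Defender against Decoy: payoffs 1, 3 → best response Monitor.
Defender against Harden: payoffs 2, 8 → best response Monitor.
Defender against Ignore: payoffs 11, 9 → best response Patch.
Attacker against Patch: payoffs 1, 3, 12 → best response Ignore.
Attacker against Monitor: payoffs 12, 11, 8 → best response Decoy.
Mutual best responses: (Patch, Ignore); (Monitor, Decoy).

(Patch, Ignore); (Monitor, Decoy)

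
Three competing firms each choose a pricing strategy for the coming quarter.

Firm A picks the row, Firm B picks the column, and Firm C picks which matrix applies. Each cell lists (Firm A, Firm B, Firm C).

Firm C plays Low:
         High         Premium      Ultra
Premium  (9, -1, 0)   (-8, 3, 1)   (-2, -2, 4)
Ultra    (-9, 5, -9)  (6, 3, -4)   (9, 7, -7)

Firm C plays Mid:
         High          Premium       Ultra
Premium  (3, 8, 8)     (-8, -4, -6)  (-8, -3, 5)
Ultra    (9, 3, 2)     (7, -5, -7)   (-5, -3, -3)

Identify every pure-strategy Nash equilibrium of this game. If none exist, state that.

Firm A against (High, Low): payoffs 9, -9 → best response Premium.
Firm A against (High, Mid): payoffs 3, 9 → best response Ultra.
Firm A against (Premium, Low): payoffs -8, 6 → best response Ultra.
Firm A against (Premium, Mid): payoffs -8, 7 → best response Ultra.
Firm A against (Ultra, Low): payoffs -2, 9 → best response Ultra.
Firm A against (Ultra, Mid): payoffs -8, -5 → best response Ultra.
Firm B against (Premium, Low): payoffs -1, 3, -2 → best response Premium.
Firm B against (Premium, Mid): payoffs 8, -4, -3 → best response High.
Firm B against (Ultra, Low): payoffs 5, 3, 7 → best response Ultra.
Firm B against (Ultra, Mid): payoffs 3, -5, -3 → best response High.
Firm C against (Premium, High): payoffs 0, 8 → best response Mid.
Firm C against (Premium, Premium): payoffs 1, -6 → best response Low.
Firm C against (Premium, Ultra): payoffs 4, 5 → best response Mid.
Firm C against (Ultra, High): payoffs -9, 2 → best response Mid.
Firm C against (Ultra, Premium): payoffs -4, -7 → best response Low.
Firm C against (Ultra, Ultra): payoffs -7, -3 → best response Mid.
Mutual best responses: (Ultra, High, Mid).

Pure NE: (Ultra, High, Mid)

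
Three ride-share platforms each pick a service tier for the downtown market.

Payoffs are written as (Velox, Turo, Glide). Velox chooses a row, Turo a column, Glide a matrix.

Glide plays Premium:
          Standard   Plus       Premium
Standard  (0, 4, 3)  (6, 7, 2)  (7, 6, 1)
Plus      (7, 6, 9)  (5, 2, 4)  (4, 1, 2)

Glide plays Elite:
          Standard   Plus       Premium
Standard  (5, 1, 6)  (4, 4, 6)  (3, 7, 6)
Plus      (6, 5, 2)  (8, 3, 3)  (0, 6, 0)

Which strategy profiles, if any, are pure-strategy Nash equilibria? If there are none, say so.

The pure Nash equilibria are (Standard, Premium, Elite) and (Plus, Standard, Premium).

(Standard, Standard, Premium): Velox can switch to Plus (0 → 7). Not NE.
(Standard, Standard, Elite): Velox can switch to Plus (5 → 6). Not NE.
(Standard, Plus, Premium): Glide can switch to Elite (2 → 6). Not NE.
(Standard, Plus, Elite): Velox can switch to Plus (4 → 8). Not NE.
(Standard, Premium, Premium): Turo can switch to Plus (6 → 7). Not NE.
(Standard, Premium, Elite): Velox gets 3, best alternative 0; Turo gets 7, best alternative 4; Glide gets 6, best alternative 1. No profitable deviation — NE.
(Plus, Standard, Premium): Velox gets 7, best alternative 0; Turo gets 6, best alternative 2; Glide gets 9, best alternative 2. No profitable deviation — NE.
(Plus, Standard, Elite): Turo can switch to Premium (5 → 6). Not NE.
(Plus, Plus, Premium): Velox can switch to Standard (5 → 6). Not NE.
(Plus, Plus, Elite): Turo can switch to Standard (3 → 5). Not NE.
(The remaining 2 profiles each have a profitable deviation by the same check.)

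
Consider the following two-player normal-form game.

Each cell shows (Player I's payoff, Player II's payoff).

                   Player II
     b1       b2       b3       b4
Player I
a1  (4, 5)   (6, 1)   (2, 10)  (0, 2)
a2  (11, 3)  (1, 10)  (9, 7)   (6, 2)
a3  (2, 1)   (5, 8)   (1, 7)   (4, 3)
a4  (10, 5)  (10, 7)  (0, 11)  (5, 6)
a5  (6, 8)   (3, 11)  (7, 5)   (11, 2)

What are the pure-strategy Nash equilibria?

There is no pure-strategy Nash equilibrium.

(a1, b1): Player I can switch to a2 (4 → 11). Not NE.
(a1, b2): Player I can switch to a4 (6 → 10). Not NE.
(a1, b3): Player I can switch to a2 (2 → 9). Not NE.
(a1, b4): Player I can switch to a2 (0 → 6). Not NE.
(a2, b1): Player II can switch to b2 (3 → 10). Not NE.
(a2, b2): Player I can switch to a1 (1 → 6). Not NE.
(The remaining 14 profiles each have a profitable deviation by the same check.)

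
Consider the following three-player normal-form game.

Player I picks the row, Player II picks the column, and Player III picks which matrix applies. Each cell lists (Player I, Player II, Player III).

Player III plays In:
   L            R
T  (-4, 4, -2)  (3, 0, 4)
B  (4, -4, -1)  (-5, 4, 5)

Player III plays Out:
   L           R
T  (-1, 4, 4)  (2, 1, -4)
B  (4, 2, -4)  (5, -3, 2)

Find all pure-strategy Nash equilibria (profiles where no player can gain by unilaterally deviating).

For each strategy profile, look for a profitable unilateral deviation.
(T, L, In): Player I can switch to B (-4 → 4). Not NE.
(T, L, Out): Player I can switch to B (-1 → 4). Not NE.
(T, R, In): Player II can switch to L (0 → 4). Not NE.
(T, R, Out): Player I can switch to B (2 → 5). Not NE.
(B, L, In): Player II can switch to R (-4 → 4). Not NE.
(B, L, Out): Player III can switch to In (-4 → -1). Not NE.
(B, R, In): Player I can switch to T (-5 → 3). Not NE.
(B, R, Out): Player II can switch to L (-3 → 2). Not NE.

There is no pure-strategy Nash equilibrium.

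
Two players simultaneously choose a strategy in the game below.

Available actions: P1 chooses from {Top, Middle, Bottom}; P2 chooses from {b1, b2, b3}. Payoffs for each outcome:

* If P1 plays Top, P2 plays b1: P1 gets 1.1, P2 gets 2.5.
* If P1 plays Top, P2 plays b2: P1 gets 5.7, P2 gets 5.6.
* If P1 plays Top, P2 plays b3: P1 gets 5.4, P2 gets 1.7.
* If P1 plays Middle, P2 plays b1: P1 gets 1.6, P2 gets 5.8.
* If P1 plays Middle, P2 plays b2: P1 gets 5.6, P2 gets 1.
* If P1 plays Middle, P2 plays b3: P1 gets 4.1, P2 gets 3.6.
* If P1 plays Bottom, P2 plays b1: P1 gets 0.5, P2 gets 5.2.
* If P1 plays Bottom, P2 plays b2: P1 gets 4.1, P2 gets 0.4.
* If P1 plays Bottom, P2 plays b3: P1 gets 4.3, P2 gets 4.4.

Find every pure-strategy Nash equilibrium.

(Top, b2) and (Middle, b1)

(Top, b1): P1 can switch to Middle (1.1 → 1.6). Not NE.
(Top, b2): P1 gets 5.7, best alternative 5.6; P2 gets 5.6, best alternative 2.5. No profitable deviation — NE.
(Top, b3): P2 can switch to b1 (1.7 → 2.5). Not NE.
(Middle, b1): P1 gets 1.6, best alternative 1.1; P2 gets 5.8, best alternative 3.6. No profitable deviation — NE.
(Middle, b2): P1 can switch to Top (5.6 → 5.7). Not NE.
(Middle, b3): P1 can switch to Top (4.1 → 5.4). Not NE.
(Bottom, b1): P1 can switch to Top (0.5 → 1.1). Not NE.
(Bottom, b2): P1 can switch to Top (4.1 → 5.7). Not NE.
(Bottom, b3): P1 can switch to Top (4.3 → 5.4). Not NE.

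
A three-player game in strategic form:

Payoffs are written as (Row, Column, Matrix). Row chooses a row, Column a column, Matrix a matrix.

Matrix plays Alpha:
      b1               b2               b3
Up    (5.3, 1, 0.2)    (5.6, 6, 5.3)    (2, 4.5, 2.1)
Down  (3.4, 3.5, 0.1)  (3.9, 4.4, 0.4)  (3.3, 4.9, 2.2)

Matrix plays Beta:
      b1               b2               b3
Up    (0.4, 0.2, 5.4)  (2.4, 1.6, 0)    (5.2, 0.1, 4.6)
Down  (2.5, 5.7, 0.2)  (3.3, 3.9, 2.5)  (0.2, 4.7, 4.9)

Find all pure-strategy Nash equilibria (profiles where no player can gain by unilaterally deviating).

For each player, find the best response to each opponent profile; mutual best responses are the pure NE.
Row against (b1, Alpha): payoffs 5.3, 3.4 → best response Up.
Row against (b1, Beta): payoffs 0.4, 2.5 → best response Down.
Row against (b2, Alpha): payoffs 5.6, 3.9 → best response Up.
Row against (b2, Beta): payoffs 2.4, 3.3 → best response Down.
Row against (b3, Alpha): payoffs 2, 3.3 → best response Down.
Row against (b3, Beta): payoffs 5.2, 0.2 → best response Up.
Column against (Up, Alpha): payoffs 1, 6, 4.5 → best response b2.
Column against (Up, Beta): payoffs 0.2, 1.6, 0.1 → best response b2.
Column against (Down, Alpha): payoffs 3.5, 4.4, 4.9 → best response b3.
Column against (Down, Beta): payoffs 5.7, 3.9, 4.7 → best response b1.
Matrix against (Up, b1): payoffs 0.2, 5.4 → best response Beta.
Matrix against (Up, b2): payoffs 5.3, 0 → best response Alpha.
Matrix against (Up, b3): payoffs 2.1, 4.6 → best response Beta.
Matrix against (Down, b1): payoffs 0.1, 0.2 → best response Beta.
Matrix against (Down, b2): payoffs 0.4, 2.5 → best response Beta.
Matrix against (Down, b3): payoffs 2.2, 4.9 → best response Beta.
Mutual best responses: (Up, b2, Alpha); (Down, b1, Beta).

(Up, b2, Alpha); (Down, b1, Beta)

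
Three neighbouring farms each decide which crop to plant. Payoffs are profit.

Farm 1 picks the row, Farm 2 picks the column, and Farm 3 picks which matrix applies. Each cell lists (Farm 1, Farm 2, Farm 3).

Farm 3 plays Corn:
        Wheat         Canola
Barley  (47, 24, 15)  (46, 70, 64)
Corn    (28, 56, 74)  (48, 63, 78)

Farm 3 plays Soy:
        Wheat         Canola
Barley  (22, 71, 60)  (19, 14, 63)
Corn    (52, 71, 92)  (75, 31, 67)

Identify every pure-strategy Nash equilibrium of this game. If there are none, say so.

Pure-strategy Nash equilibria: (Corn, Wheat, Soy); (Corn, Canola, Corn)

Farm 1 against (Wheat, Corn): payoffs 47, 28 → best response Barley.
Farm 1 against (Wheat, Soy): payoffs 22, 52 → best response Corn.
Farm 1 against (Canola, Corn): payoffs 46, 48 → best response Corn.
Farm 1 against (Canola, Soy): payoffs 19, 75 → best response Corn.
Farm 2 against (Barley, Corn): payoffs 24, 70 → best response Canola.
Farm 2 against (Barley, Soy): payoffs 71, 14 → best response Wheat.
Farm 2 against (Corn, Corn): payoffs 56, 63 → best response Canola.
Farm 2 against (Corn, Soy): payoffs 71, 31 → best response Wheat.
Farm 3 against (Barley, Wheat): payoffs 15, 60 → best response Soy.
Farm 3 against (Barley, Canola): payoffs 64, 63 → best response Corn.
Farm 3 against (Corn, Wheat): payoffs 74, 92 → best response Soy.
Farm 3 against (Corn, Canola): payoffs 78, 67 → best response Corn.
Mutual best responses: (Corn, Wheat, Soy); (Corn, Canola, Corn).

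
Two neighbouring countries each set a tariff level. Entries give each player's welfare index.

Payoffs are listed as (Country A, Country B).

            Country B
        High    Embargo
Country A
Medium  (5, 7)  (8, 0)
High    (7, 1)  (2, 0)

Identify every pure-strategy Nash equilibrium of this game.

(High, High)

(Medium, High): Country A can switch to High (5 → 7). Not NE.
(Medium, Embargo): Country B can switch to High (0 → 7). Not NE.
(High, High): Country A gets 7, best alternative 5; Country B gets 1, best alternative 0. No profitable deviation — NE.
(High, Embargo): Country A can switch to Medium (2 → 8). Not NE.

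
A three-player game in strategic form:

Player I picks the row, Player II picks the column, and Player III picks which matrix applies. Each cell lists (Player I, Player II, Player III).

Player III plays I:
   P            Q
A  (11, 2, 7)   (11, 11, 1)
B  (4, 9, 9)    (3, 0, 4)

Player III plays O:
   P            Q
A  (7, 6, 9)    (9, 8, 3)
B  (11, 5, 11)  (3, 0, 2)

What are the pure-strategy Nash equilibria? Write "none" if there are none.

The pure Nash equilibria are (A, Q, O); (B, P, O).

(A, P, I): Player II can switch to Q (2 → 11). Not NE.
(A, P, O): Player I can switch to B (7 → 11). Not NE.
(A, Q, I): Player III can switch to O (1 → 3). Not NE.
(A, Q, O): Player I gets 9, best alternative 3; Player II gets 8, best alternative 6; Player III gets 3, best alternative 1. No profitable deviation — NE.
(B, P, I): Player I can switch to A (4 → 11). Not NE.
(B, P, O): Player I gets 11, best alternative 7; Player II gets 5, best alternative 0; Player III gets 11, best alternative 9. No profitable deviation — NE.
(B, Q, I): Player I can switch to A (3 → 11). Not NE.
(B, Q, O): Player I can switch to A (3 → 9). Not NE.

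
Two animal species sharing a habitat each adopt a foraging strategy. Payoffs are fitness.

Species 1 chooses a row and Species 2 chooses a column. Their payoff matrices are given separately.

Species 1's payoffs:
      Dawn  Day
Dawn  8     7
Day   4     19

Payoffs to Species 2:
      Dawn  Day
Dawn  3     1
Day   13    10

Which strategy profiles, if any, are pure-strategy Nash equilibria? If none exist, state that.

Check each profile: it is a Nash equilibrium iff no player can strictly gain by switching unilaterally.
(Dawn, Dawn): Species 1 gets 8, best alternative 4; Species 2 gets 3, best alternative 1. No profitable deviation — NE.
(Dawn, Day): Species 1 can switch to Day (7 → 19). Not NE.
(Day, Dawn): Species 1 can switch to Dawn (4 → 8). Not NE.
(Day, Day): Species 2 can switch to Dawn (10 → 13). Not NE.

Pure NE: (Dawn, Dawn)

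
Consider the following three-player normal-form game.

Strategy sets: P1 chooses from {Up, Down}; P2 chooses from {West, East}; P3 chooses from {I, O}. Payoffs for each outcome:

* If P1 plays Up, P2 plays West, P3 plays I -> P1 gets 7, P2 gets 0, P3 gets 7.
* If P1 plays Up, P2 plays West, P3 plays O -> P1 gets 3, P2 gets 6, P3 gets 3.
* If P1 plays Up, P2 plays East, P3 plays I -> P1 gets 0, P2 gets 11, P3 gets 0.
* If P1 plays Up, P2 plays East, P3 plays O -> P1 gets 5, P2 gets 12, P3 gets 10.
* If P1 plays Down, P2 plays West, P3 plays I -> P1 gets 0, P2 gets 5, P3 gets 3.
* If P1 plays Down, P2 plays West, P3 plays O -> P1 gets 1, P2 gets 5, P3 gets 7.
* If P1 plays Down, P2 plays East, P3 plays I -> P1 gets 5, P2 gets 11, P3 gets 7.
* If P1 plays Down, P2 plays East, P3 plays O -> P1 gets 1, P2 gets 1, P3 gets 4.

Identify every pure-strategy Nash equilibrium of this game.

P1 against (West, I): payoffs 7, 0 → best response Up.
P1 against (West, O): payoffs 3, 1 → best response Up.
P1 against (East, I): payoffs 0, 5 → best response Down.
P1 against (East, O): payoffs 5, 1 → best response Up.
P2 against (Up, I): payoffs 0, 11 → best response East.
P2 against (Up, O): payoffs 6, 12 → best response East.
P2 against (Down, I): payoffs 5, 11 → best response East.
P2 against (Down, O): payoffs 5, 1 → best response West.
P3 against (Up, West): payoffs 7, 3 → best response I.
P3 against (Up, East): payoffs 0, 10 → best response O.
P3 against (Down, West): payoffs 3, 7 → best response O.
P3 against (Down, East): payoffs 7, 4 → best response I.
Mutual best responses: (Up, East, O); (Down, East, I).

(Up, East, O); (Down, East, I)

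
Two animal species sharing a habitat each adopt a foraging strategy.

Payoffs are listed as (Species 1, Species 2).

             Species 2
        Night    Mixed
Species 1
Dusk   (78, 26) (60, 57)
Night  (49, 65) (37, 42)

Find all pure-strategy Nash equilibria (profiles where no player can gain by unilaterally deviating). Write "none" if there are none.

The unique pure-strategy Nash equilibrium is (Dusk, Mixed).

Mark each player's best response to every combination of opponents' strategies; a profile where every player is best-responding is a pure Nash equilibrium.
Species 1 against Night: payoffs 78, 49 → best response Dusk.
Species 1 against Mixed: payoffs 60, 37 → best response Dusk.
Species 2 against Dusk: payoffs 26, 57 → best response Mixed.
Species 2 against Night: payoffs 65, 42 → best response Night.
Mutual best responses: (Dusk, Mixed).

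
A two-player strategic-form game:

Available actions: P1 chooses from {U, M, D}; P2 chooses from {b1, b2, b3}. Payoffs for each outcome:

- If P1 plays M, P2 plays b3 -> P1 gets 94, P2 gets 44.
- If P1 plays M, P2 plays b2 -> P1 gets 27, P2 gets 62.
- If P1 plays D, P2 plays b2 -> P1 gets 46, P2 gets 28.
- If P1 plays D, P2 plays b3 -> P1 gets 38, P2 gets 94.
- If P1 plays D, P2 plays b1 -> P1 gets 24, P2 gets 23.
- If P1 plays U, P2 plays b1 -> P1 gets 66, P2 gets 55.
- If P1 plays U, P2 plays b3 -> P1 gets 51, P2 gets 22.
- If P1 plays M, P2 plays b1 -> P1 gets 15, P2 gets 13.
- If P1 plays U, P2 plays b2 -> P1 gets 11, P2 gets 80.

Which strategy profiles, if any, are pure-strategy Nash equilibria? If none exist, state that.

P1 against b1: payoffs 66, 15, 24 → best response U.
P1 against b2: payoffs 11, 27, 46 → best response D.
P1 against b3: payoffs 51, 94, 38 → best response M.
P2 against U: payoffs 55, 80, 22 → best response b2.
P2 against M: payoffs 13, 62, 44 → best response b2.
P2 against D: payoffs 23, 28, 94 → best response b3.
No profile is a mutual best response for all players.

No pure-strategy Nash equilibrium.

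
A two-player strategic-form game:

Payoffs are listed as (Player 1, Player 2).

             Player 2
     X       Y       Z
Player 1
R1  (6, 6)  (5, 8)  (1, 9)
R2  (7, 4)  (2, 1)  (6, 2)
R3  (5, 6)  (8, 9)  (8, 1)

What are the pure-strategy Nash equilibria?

Pure-strategy Nash equilibria: (R2, X), (R3, Y)

Player 1 against X: payoffs 6, 7, 5 → best response R2.
Player 1 against Y: payoffs 5, 2, 8 → best response R3.
Player 1 against Z: payoffs 1, 6, 8 → best response R3.
Player 2 against R1: payoffs 6, 8, 9 → best response Z.
Player 2 against R2: payoffs 4, 1, 2 → best response X.
Player 2 against R3: payoffs 6, 9, 1 → best response Y.
Mutual best responses: (R2, X); (R3, Y).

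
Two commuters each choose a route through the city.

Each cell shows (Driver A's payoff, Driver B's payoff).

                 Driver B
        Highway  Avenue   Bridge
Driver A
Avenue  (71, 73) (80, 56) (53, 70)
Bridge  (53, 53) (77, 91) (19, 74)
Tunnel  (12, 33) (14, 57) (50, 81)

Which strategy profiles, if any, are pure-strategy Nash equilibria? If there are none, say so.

Driver A against Highway: payoffs 71, 53, 12 → best response Avenue.
Driver A against Avenue: payoffs 80, 77, 14 → best response Avenue.
Driver A against Bridge: payoffs 53, 19, 50 → best response Avenue.
Driver B against Avenue: payoffs 73, 56, 70 → best response Highway.
Driver B against Bridge: payoffs 53, 91, 74 → best response Avenue.
Driver B against Tunnel: payoffs 33, 57, 81 → best response Bridge.
Mutual best responses: (Avenue, Highway).

(Avenue, Highway)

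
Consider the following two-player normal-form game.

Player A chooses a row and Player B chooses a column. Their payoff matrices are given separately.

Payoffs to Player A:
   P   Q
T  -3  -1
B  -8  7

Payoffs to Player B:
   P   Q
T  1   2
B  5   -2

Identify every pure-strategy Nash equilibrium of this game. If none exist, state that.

This game has no pure Nash equilibrium.

Player A against P: payoffs -3, -8 → best response T.
Player A against Q: payoffs -1, 7 → best response B.
Player B against T: payoffs 1, 2 → best response Q.
Player B against B: payoffs 5, -2 → best response P.
No profile is a mutual best response for all players.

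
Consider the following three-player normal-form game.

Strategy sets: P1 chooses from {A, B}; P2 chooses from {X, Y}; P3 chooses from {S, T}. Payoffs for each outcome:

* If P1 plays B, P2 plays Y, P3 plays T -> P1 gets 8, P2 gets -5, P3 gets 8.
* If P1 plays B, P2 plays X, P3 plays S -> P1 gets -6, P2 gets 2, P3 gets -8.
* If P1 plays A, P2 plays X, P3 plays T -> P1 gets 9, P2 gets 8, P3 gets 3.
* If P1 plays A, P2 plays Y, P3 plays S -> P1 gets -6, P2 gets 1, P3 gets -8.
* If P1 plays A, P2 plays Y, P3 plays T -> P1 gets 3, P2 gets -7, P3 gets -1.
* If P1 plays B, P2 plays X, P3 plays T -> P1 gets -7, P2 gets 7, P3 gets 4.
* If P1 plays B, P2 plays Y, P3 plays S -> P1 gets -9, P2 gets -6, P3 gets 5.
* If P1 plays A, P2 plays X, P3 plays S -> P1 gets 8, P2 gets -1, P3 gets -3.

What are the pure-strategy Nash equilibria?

(A, X, T)

Check each profile: it is a Nash equilibrium iff no player can strictly gain by switching unilaterally.
(A, X, S): P2 can switch to Y (-1 → 1). Not NE.
(A, X, T): P1 gets 9, best alternative -7; P2 gets 8, best alternative -7; P3 gets 3, best alternative -3. No profitable deviation — NE.
(A, Y, S): P3 can switch to T (-8 → -1). Not NE.
(A, Y, T): P1 can switch to B (3 → 8). Not NE.
(B, X, S): P1 can switch to A (-6 → 8). Not NE.
(B, X, T): P1 can switch to A (-7 → 9). Not NE.
(B, Y, S): P1 can switch to A (-9 → -6). Not NE.
(B, Y, T): P2 can switch to X (-5 → 7). Not NE.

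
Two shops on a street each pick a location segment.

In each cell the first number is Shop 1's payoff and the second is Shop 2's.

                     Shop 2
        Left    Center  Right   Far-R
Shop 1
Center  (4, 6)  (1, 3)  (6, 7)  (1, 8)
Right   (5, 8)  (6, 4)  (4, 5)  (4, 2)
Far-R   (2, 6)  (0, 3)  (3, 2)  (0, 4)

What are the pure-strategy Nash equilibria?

(Right, Left)

Shop 1 against Left: payoffs 4, 5, 2 → best response Right.
Shop 1 against Center: payoffs 1, 6, 0 → best response Right.
Shop 1 against Right: payoffs 6, 4, 3 → best response Center.
Shop 1 against Far-R: payoffs 1, 4, 0 → best response Right.
Shop 2 against Center: payoffs 6, 3, 7, 8 → best response Far-R.
Shop 2 against Right: payoffs 8, 4, 5, 2 → best response Left.
Shop 2 against Far-R: payoffs 6, 3, 2, 4 → best response Left.
Mutual best responses: (Right, Left).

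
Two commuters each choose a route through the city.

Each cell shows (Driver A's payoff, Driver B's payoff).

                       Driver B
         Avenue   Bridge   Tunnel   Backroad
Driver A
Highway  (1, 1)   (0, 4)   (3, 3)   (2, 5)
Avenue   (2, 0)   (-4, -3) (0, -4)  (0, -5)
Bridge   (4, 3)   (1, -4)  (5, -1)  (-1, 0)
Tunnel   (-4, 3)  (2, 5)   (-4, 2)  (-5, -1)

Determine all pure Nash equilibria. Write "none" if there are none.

(Highway, Avenue): Driver A can switch to Avenue (1 → 2). Not NE.
(Highway, Bridge): Driver A can switch to Bridge (0 → 1). Not NE.
(Highway, Tunnel): Driver A can switch to Bridge (3 → 5). Not NE.
(Highway, Backroad): Driver A gets 2, best alternative 0; Driver B gets 5, best alternative 4. No profitable deviation — NE.
(Avenue, Avenue): Driver A can switch to Bridge (2 → 4). Not NE.
(Avenue, Bridge): Driver A can switch to Highway (-4 → 0). Not NE.
(Avenue, Tunnel): Driver A can switch to Highway (0 → 3). Not NE.
(Avenue, Backroad): Driver A can switch to Highway (0 → 2). Not NE.
(Bridge, Avenue): Driver A gets 4, best alternative 2; Driver B gets 3, best alternative 0. No profitable deviation — NE.
(Bridge, Bridge): Driver A can switch to Tunnel (1 → 2). Not NE.
(Bridge, Tunnel): Driver B can switch to Avenue (-1 → 3). Not NE.
(Bridge, Backroad): Driver A can switch to Highway (-1 → 2). Not NE.
(Tunnel, Avenue): Driver A can switch to Highway (-4 → 1). Not NE.
(Tunnel, Bridge): Driver A gets 2, best alternative 1; Driver B gets 5, best alternative 3. No profitable deviation — NE.
(Tunnel, Tunnel): Driver A can switch to Highway (-4 → 3). Not NE.
(The remaining 1 profile has a profitable deviation by the same check.)

The pure Nash equilibria are (Highway, Backroad), (Bridge, Avenue), (Tunnel, Bridge).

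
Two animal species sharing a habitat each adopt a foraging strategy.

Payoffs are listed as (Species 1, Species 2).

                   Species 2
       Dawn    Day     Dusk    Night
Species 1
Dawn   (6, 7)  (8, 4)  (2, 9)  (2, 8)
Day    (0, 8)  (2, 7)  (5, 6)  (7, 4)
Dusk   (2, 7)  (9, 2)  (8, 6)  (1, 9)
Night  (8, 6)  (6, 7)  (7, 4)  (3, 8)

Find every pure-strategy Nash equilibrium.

none

(Dawn, Dawn): Species 1 can switch to Night (6 → 8). Not NE.
(Dawn, Day): Species 1 can switch to Dusk (8 → 9). Not NE.
(Dawn, Dusk): Species 1 can switch to Day (2 → 5). Not NE.
(Dawn, Night): Species 1 can switch to Day (2 → 7). Not NE.
(Day, Dawn): Species 1 can switch to Dawn (0 → 6). Not NE.
(Day, Day): Species 1 can switch to Dawn (2 → 8). Not NE.
(Day, Dusk): Species 1 can switch to Dusk (5 → 8). Not NE.
(Day, Night): Species 2 can switch to Dawn (4 → 8). Not NE.
(The remaining 8 profiles each have a profitable deviation by the same check.)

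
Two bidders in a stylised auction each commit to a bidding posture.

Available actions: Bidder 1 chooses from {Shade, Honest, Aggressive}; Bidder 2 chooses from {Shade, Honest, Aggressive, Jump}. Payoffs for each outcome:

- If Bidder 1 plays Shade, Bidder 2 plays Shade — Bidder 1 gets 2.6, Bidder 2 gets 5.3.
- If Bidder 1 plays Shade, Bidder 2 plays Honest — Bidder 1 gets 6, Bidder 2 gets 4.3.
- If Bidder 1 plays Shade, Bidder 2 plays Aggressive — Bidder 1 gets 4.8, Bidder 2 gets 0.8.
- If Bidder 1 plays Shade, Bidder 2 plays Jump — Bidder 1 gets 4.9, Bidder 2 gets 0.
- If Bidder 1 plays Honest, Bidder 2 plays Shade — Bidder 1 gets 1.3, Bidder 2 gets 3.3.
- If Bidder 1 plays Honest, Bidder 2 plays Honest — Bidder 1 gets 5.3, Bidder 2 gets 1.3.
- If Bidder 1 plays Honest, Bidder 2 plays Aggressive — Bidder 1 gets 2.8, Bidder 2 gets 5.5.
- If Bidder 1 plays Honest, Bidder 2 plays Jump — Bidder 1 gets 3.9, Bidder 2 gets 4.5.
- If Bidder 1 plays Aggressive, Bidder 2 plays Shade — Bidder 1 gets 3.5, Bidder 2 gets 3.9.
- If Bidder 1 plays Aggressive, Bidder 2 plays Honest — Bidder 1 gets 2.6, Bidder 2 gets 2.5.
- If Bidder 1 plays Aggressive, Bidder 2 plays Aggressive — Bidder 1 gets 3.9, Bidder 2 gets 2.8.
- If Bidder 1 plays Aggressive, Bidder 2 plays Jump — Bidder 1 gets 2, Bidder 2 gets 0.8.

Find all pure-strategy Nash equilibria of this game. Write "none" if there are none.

Bidder 1 against Shade: payoffs 2.6, 1.3, 3.5 → best response Aggressive.
Bidder 1 against Honest: payoffs 6, 5.3, 2.6 → best response Shade.
Bidder 1 against Aggressive: payoffs 4.8, 2.8, 3.9 → best response Shade.
Bidder 1 against Jump: payoffs 4.9, 3.9, 2 → best response Shade.
Bidder 2 against Shade: payoffs 5.3, 4.3, 0.8, 0 → best response Shade.
Bidder 2 against Honest: payoffs 3.3, 1.3, 5.5, 4.5 → best response Aggressive.
Bidder 2 against Aggressive: payoffs 3.9, 2.5, 2.8, 0.8 → best response Shade.
Mutual best responses: (Aggressive, Shade).

Pure NE: (Aggressive, Shade)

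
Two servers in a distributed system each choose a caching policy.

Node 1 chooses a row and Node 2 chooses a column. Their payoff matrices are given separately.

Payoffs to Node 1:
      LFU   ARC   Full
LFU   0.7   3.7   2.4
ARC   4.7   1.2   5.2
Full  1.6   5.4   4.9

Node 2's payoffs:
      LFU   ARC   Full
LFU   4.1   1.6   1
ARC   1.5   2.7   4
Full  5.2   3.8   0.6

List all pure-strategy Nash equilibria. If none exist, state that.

Check each profile: it is a Nash equilibrium iff no player can strictly gain by switching unilaterally.
(LFU, LFU): Node 1 can switch to ARC (0.7 → 4.7). Not NE.
(LFU, ARC): Node 1 can switch to Full (3.7 → 5.4). Not NE.
(LFU, Full): Node 1 can switch to ARC (2.4 → 5.2). Not NE.
(ARC, LFU): Node 2 can switch to ARC (1.5 → 2.7). Not NE.
(ARC, ARC): Node 1 can switch to LFU (1.2 → 3.7). Not NE.
(ARC, Full): Node 1 gets 5.2, best alternative 4.9; Node 2 gets 4, best alternative 2.7. No profitable deviation — NE.
(Full, LFU): Node 1 can switch to ARC (1.6 → 4.7). Not NE.
(Full, ARC): Node 2 can switch to LFU (3.8 → 5.2). Not NE.
(Full, Full): Node 1 can switch to ARC (4.9 → 5.2). Not NE.

The unique pure-strategy Nash equilibrium is (ARC, Full).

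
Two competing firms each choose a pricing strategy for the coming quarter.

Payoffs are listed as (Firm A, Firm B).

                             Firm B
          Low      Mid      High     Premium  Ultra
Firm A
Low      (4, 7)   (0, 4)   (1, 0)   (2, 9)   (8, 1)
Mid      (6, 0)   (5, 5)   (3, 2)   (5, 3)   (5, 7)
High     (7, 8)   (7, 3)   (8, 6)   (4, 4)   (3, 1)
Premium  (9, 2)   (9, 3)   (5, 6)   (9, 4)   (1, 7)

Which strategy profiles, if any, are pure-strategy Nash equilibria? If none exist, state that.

There is no pure-strategy Nash equilibrium.

(Low, Low): Firm A can switch to Mid (4 → 6). Not NE.
(Low, Mid): Firm A can switch to Mid (0 → 5). Not NE.
(Low, High): Firm A can switch to Mid (1 → 3). Not NE.
(Low, Premium): Firm A can switch to Mid (2 → 5). Not NE.
(Low, Ultra): Firm B can switch to Low (1 → 7). Not NE.
(Mid, Low): Firm A can switch to High (6 → 7). Not NE.
(Mid, Mid): Firm A can switch to High (5 → 7). Not NE.
(Mid, High): Firm A can switch to High (3 → 8). Not NE.
(The remaining 12 profiles each have a profitable deviation by the same check.)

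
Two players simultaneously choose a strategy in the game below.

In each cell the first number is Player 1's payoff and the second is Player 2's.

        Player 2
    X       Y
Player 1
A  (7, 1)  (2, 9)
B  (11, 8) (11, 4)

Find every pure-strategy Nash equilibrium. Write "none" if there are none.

(A, X): Player 1 can switch to B (7 → 11). Not NE.
(A, Y): Player 1 can switch to B (2 → 11). Not NE.
(B, X): Player 1 gets 11, best alternative 7; Player 2 gets 8, best alternative 4. No profitable deviation — NE.
(B, Y): Player 2 can switch to X (4 → 8). Not NE.

Pure NE: (B, X)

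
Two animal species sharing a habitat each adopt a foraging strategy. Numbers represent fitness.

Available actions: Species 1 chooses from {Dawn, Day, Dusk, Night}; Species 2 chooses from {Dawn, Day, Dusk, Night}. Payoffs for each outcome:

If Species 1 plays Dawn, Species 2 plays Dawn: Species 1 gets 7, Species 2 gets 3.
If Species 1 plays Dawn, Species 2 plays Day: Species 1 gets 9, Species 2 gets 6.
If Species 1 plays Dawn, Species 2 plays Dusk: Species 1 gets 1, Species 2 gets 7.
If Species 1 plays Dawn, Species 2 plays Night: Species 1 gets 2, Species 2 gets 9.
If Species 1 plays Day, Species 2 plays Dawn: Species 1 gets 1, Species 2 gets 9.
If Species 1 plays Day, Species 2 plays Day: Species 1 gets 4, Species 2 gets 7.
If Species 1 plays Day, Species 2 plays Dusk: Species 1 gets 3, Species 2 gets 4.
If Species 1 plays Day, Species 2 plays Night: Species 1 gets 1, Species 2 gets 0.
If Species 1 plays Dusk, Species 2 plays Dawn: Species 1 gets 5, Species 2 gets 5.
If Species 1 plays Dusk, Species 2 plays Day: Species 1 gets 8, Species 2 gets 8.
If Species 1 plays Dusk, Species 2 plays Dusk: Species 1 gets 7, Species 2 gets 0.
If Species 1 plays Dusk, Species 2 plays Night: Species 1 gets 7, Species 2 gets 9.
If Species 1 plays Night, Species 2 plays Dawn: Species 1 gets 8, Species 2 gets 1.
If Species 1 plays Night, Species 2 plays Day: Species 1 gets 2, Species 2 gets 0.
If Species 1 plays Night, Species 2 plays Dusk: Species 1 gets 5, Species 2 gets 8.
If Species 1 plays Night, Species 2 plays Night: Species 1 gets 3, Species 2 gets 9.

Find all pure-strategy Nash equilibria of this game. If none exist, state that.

(Dusk, Night)

Species 1 against Dawn: payoffs 7, 1, 5, 8 → best response Night.
Species 1 against Day: payoffs 9, 4, 8, 2 → best response Dawn.
Species 1 against Dusk: payoffs 1, 3, 7, 5 → best response Dusk.
Species 1 against Night: payoffs 2, 1, 7, 3 → best response Dusk.
Species 2 against Dawn: payoffs 3, 6, 7, 9 → best response Night.
Species 2 against Day: payoffs 9, 7, 4, 0 → best response Dawn.
Species 2 against Dusk: payoffs 5, 8, 0, 9 → best response Night.
Species 2 against Night: payoffs 1, 0, 8, 9 → best response Night.
Mutual best responses: (Dusk, Night).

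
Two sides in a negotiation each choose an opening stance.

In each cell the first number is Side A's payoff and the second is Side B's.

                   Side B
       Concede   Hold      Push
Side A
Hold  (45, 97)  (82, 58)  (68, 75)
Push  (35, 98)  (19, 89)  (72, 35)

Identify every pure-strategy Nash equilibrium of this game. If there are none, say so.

(Hold, Concede)

Side A against Concede: payoffs 45, 35 → best response Hold.
Side A against Hold: payoffs 82, 19 → best response Hold.
Side A against Push: payoffs 68, 72 → best response Push.
Side B against Hold: payoffs 97, 58, 75 → best response Concede.
Side B against Push: payoffs 98, 89, 35 → best response Concede.
Mutual best responses: (Hold, Concede).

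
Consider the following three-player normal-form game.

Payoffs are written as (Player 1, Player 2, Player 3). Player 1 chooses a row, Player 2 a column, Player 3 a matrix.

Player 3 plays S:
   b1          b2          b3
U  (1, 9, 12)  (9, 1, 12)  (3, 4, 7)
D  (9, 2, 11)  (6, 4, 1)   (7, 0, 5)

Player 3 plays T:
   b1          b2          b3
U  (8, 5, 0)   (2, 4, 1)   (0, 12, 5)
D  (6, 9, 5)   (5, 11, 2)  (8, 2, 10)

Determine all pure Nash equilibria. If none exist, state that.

(U, b1, S): Player 1 can switch to D (1 → 9). Not NE.
(U, b1, T): Player 2 can switch to b3 (5 → 12). Not NE.
(U, b2, S): Player 2 can switch to b1 (1 → 9). Not NE.
(U, b2, T): Player 1 can switch to D (2 → 5). Not NE.
(U, b3, S): Player 1 can switch to D (3 → 7). Not NE.
(U, b3, T): Player 1 can switch to D (0 → 8). Not NE.
(D, b1, S): Player 2 can switch to b2 (2 → 4). Not NE.
(D, b1, T): Player 1 can switch to U (6 → 8). Not NE.
(D, b2, S): Player 1 can switch to U (6 → 9). Not NE.
(D, b2, T): Player 1 gets 5, best alternative 2; Player 2 gets 11, best alternative 9; Player 3 gets 2, best alternative 1. No profitable deviation — NE.
(D, b3, S): Player 2 can switch to b1 (0 → 2). Not NE.
(The remaining 1 profile has a profitable deviation by the same check.)

The unique pure-strategy Nash equilibrium is (D, b2, T).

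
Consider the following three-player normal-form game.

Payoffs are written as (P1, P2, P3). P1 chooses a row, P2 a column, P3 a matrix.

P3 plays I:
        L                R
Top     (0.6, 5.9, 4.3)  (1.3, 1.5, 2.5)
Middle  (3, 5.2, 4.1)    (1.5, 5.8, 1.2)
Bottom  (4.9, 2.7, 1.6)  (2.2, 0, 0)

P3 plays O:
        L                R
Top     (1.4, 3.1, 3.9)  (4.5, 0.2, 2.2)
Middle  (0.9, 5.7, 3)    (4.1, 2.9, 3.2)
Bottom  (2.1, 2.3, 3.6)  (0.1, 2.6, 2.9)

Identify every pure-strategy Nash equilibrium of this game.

For each player, find the best response to each opponent profile; mutual best responses are the pure NE.
P1 against (L, I): payoffs 0.6, 3, 4.9 → best response Bottom.
P1 against (L, O): payoffs 1.4, 0.9, 2.1 → best response Bottom.
P1 against (R, I): payoffs 1.3, 1.5, 2.2 → best response Bottom.
P1 against (R, O): payoffs 4.5, 4.1, 0.1 → best response Top.
P2 against (Top, I): payoffs 5.9, 1.5 → best response L.
P2 against (Top, O): payoffs 3.1, 0.2 → best response L.
P2 against (Middle, I): payoffs 5.2, 5.8 → best response R.
P2 against (Middle, O): payoffs 5.7, 2.9 → best response L.
P2 against (Bottom, I): payoffs 2.7, 0 → best response L.
P2 against (Bottom, O): payoffs 2.3, 2.6 → best response R.
P3 against (Top, L): payoffs 4.3, 3.9 → best response I.
P3 against (Top, R): payoffs 2.5, 2.2 → best response I.
P3 against (Middle, L): payoffs 4.1, 3 → best response I.
P3 against (Middle, R): payoffs 1.2, 3.2 → best response O.
P3 against (Bottom, L): payoffs 1.6, 3.6 → best response O.
P3 against (Bottom, R): payoffs 0, 2.9 → best response O.
No profile is a mutual best response for all players.

No pure-strategy Nash equilibrium.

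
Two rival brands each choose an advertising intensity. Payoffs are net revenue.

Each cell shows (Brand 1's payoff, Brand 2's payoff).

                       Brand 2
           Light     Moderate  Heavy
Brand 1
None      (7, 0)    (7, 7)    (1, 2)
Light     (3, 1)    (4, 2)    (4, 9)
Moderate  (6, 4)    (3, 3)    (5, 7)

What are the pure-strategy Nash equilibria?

(None, Light): Brand 2 can switch to Moderate (0 → 7). Not NE.
(None, Moderate): Brand 1 gets 7, best alternative 4; Brand 2 gets 7, best alternative 2. No profitable deviation — NE.
(None, Heavy): Brand 1 can switch to Light (1 → 4). Not NE.
(Light, Light): Brand 1 can switch to None (3 → 7). Not NE.
(Light, Moderate): Brand 1 can switch to None (4 → 7). Not NE.
(Light, Heavy): Brand 1 can switch to Moderate (4 → 5). Not NE.
(Moderate, Light): Brand 1 can switch to None (6 → 7). Not NE.
(Moderate, Heavy): Brand 1 gets 5, best alternative 4; Brand 2 gets 7, best alternative 4. No profitable deviation — NE.
(The remaining 1 profile has a profitable deviation by the same check.)

The pure Nash equilibria are (None, Moderate) and (Moderate, Heavy).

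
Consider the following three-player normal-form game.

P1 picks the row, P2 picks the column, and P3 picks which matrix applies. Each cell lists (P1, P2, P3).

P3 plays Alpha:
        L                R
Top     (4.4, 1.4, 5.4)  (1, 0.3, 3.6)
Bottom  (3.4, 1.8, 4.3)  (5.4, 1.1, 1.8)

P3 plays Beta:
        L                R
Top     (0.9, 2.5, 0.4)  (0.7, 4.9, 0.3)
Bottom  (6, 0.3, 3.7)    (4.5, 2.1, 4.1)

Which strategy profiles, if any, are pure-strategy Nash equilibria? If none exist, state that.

Pure-strategy Nash equilibria: (Top, L, Alpha); (Bottom, R, Beta)

Check each profile: it is a Nash equilibrium iff no player can strictly gain by switching unilaterally.
(Top, L, Alpha): P1 gets 4.4, best alternative 3.4; P2 gets 1.4, best alternative 0.3; P3 gets 5.4, best alternative 0.4. No profitable deviation — NE.
(Top, L, Beta): P1 can switch to Bottom (0.9 → 6). Not NE.
(Top, R, Alpha): P1 can switch to Bottom (1 → 5.4). Not NE.
(Top, R, Beta): P1 can switch to Bottom (0.7 → 4.5). Not NE.
(Bottom, L, Alpha): P1 can switch to Top (3.4 → 4.4). Not NE.
(Bottom, L, Beta): P2 can switch to R (0.3 → 2.1). Not NE.
(Bottom, R, Alpha): P2 can switch to L (1.1 → 1.8). Not NE.
(Bottom, R, Beta): P1 gets 4.5, best alternative 0.7; P2 gets 2.1, best alternative 0.3; P3 gets 4.1, best alternative 1.8. No profitable deviation — NE.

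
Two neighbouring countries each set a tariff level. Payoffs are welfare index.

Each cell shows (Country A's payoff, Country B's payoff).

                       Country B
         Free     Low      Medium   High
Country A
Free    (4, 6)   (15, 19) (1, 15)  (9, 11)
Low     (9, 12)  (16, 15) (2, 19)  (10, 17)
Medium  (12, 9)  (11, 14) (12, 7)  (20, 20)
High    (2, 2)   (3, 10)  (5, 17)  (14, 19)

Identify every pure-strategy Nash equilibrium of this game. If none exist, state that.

Country A against Free: payoffs 4, 9, 12, 2 → best response Medium.
Country A against Low: payoffs 15, 16, 11, 3 → best response Low.
Country A against Medium: payoffs 1, 2, 12, 5 → best response Medium.
Country A against High: payoffs 9, 10, 20, 14 → best response Medium.
Country B against Free: payoffs 6, 19, 15, 11 → best response Low.
Country B against Low: payoffs 12, 15, 19, 17 → best response Medium.
Country B against Medium: payoffs 9, 14, 7, 20 → best response High.
Country B against High: payoffs 2, 10, 17, 19 → best response High.
Mutual best responses: (Medium, High).

(Medium, High)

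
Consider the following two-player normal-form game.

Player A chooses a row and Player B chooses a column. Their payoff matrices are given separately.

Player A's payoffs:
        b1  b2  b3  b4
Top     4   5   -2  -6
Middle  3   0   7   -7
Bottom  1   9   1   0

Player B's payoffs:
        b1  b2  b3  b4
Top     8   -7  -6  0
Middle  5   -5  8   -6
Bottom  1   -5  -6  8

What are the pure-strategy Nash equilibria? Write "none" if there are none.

The pure Nash equilibria are (Top, b1), (Middle, b3), (Bottom, b4).

(Top, b1): Player A gets 4, best alternative 3; Player B gets 8, best alternative 0. No profitable deviation — NE.
(Top, b2): Player A can switch to Bottom (5 → 9). Not NE.
(Top, b3): Player A can switch to Middle (-2 → 7). Not NE.
(Top, b4): Player A can switch to Bottom (-6 → 0). Not NE.
(Middle, b1): Player A can switch to Top (3 → 4). Not NE.
(Middle, b2): Player A can switch to Top (0 → 5). Not NE.
(Middle, b3): Player A gets 7, best alternative 1; Player B gets 8, best alternative 5. No profitable deviation — NE.
(Middle, b4): Player A can switch to Top (-7 → -6). Not NE.
(Bottom, b1): Player A can switch to Top (1 → 4). Not NE.
(Bottom, b2): Player B can switch to b1 (-5 → 1). Not NE.
(Bottom, b3): Player A can switch to Middle (1 → 7). Not NE.
(Bottom, b4): Player A gets 0, best alternative -6; Player B gets 8, best alternative 1. No profitable deviation — NE.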